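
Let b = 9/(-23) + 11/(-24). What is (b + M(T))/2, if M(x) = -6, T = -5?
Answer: -3781/1104 ≈ -3.4248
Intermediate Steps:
b = -469/552 (b = 9*(-1/23) + 11*(-1/24) = -9/23 - 11/24 = -469/552 ≈ -0.84964)
(b + M(T))/2 = (-469/552 - 6)/2 = (½)*(-3781/552) = -3781/1104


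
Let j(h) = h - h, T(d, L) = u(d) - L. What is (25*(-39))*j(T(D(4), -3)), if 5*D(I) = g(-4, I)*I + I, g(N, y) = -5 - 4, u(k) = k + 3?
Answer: 0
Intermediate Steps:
u(k) = 3 + k
g(N, y) = -9
D(I) = -8*I/5 (D(I) = (-9*I + I)/5 = (-8*I)/5 = -8*I/5)
T(d, L) = 3 + d - L (T(d, L) = (3 + d) - L = 3 + d - L)
j(h) = 0
(25*(-39))*j(T(D(4), -3)) = (25*(-39))*0 = -975*0 = 0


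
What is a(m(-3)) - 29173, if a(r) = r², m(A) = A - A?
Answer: -29173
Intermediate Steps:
m(A) = 0
a(m(-3)) - 29173 = 0² - 29173 = 0 - 29173 = -29173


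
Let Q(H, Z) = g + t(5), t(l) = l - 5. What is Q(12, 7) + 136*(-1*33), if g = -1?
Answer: -4489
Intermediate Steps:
t(l) = -5 + l
Q(H, Z) = -1 (Q(H, Z) = -1 + (-5 + 5) = -1 + 0 = -1)
Q(12, 7) + 136*(-1*33) = -1 + 136*(-1*33) = -1 + 136*(-33) = -1 - 4488 = -4489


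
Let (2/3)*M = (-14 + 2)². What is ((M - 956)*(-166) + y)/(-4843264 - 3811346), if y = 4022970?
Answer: -414581/865461 ≈ -0.47903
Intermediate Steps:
M = 216 (M = 3*(-14 + 2)²/2 = (3/2)*(-12)² = (3/2)*144 = 216)
((M - 956)*(-166) + y)/(-4843264 - 3811346) = ((216 - 956)*(-166) + 4022970)/(-4843264 - 3811346) = (-740*(-166) + 4022970)/(-8654610) = (122840 + 4022970)*(-1/8654610) = 4145810*(-1/8654610) = -414581/865461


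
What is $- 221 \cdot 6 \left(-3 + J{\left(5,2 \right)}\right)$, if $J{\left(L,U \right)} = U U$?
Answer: $-1326$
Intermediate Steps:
$J{\left(L,U \right)} = U^{2}$
$- 221 \cdot 6 \left(-3 + J{\left(5,2 \right)}\right) = - 221 \cdot 6 \left(-3 + 2^{2}\right) = - 221 \cdot 6 \left(-3 + 4\right) = - 221 \cdot 6 \cdot 1 = \left(-221\right) 6 = -1326$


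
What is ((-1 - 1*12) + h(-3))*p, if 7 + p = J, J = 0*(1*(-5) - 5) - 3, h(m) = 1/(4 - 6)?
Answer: 135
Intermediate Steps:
h(m) = -½ (h(m) = 1/(-2) = -½)
J = -3 (J = 0*(-5 - 5) - 3 = 0*(-10) - 3 = 0 - 3 = -3)
p = -10 (p = -7 - 3 = -10)
((-1 - 1*12) + h(-3))*p = ((-1 - 1*12) - ½)*(-10) = ((-1 - 12) - ½)*(-10) = (-13 - ½)*(-10) = -27/2*(-10) = 135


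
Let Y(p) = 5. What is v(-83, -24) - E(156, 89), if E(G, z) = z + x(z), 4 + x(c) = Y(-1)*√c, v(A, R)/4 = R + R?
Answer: -277 - 5*√89 ≈ -324.17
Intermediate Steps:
v(A, R) = 8*R (v(A, R) = 4*(R + R) = 4*(2*R) = 8*R)
x(c) = -4 + 5*√c
E(G, z) = -4 + z + 5*√z (E(G, z) = z + (-4 + 5*√z) = -4 + z + 5*√z)
v(-83, -24) - E(156, 89) = 8*(-24) - (-4 + 89 + 5*√89) = -192 - (85 + 5*√89) = -192 + (-85 - 5*√89) = -277 - 5*√89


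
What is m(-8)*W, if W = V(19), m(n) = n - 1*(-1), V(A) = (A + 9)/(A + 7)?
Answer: -98/13 ≈ -7.5385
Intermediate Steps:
V(A) = (9 + A)/(7 + A)
m(n) = 1 + n (m(n) = n + 1 = 1 + n)
W = 14/13 (W = (9 + 19)/(7 + 19) = 28/26 = (1/26)*28 = 14/13 ≈ 1.0769)
m(-8)*W = (1 - 8)*(14/13) = -7*14/13 = -98/13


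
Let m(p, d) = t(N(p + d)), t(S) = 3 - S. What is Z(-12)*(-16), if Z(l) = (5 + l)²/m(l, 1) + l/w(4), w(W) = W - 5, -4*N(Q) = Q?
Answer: -3328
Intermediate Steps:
N(Q) = -Q/4
m(p, d) = 3 + d/4 + p/4 (m(p, d) = 3 - (-1)*(p + d)/4 = 3 - (-1)*(d + p)/4 = 3 - (-d/4 - p/4) = 3 + (d/4 + p/4) = 3 + d/4 + p/4)
w(W) = -5 + W
Z(l) = -l + (5 + l)²/(13/4 + l/4) (Z(l) = (5 + l)²/(3 + (¼)*1 + l/4) + l/(-5 + 4) = (5 + l)²/(3 + ¼ + l/4) + l/(-1) = (5 + l)²/(13/4 + l/4) + l*(-1) = (5 + l)²/(13/4 + l/4) - l = -l + (5 + l)²/(13/4 + l/4))
Z(-12)*(-16) = ((100 + 3*(-12)² + 27*(-12))/(13 - 12))*(-16) = ((100 + 3*144 - 324)/1)*(-16) = (1*(100 + 432 - 324))*(-16) = (1*208)*(-16) = 208*(-16) = -3328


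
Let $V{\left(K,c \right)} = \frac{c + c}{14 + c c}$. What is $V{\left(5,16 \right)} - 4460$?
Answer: $- \frac{602084}{135} \approx -4459.9$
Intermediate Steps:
$V{\left(K,c \right)} = \frac{2 c}{14 + c^{2}}$
$V{\left(5,16 \right)} - 4460 = 2 \cdot 16 \frac{1}{14 + 16^{2}} - 4460 = 2 \cdot 16 \frac{1}{14 + 256} - 4460 = 2 \cdot 16 \cdot \frac{1}{270} - 4460 = \frac{16}{135} - 4460 = - \frac{602084}{135}$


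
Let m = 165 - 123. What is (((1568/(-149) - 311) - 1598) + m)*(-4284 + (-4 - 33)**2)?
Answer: 815474165/149 ≈ 5.4730e+6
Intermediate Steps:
m = 42
(((1568/(-149) - 311) - 1598) + m)*(-4284 + (-4 - 33)**2) = (((1568/(-149) - 311) - 1598) + 42)*(-4284 + (-4 - 33)**2) = (((1568*(-1/149) - 311) - 1598) + 42)*(-4284 + (-37)**2) = (((-1568/149 - 311) - 1598) + 42)*(-4284 + 1369) = ((-47907/149 - 1598) + 42)*(-2915) = (-286009/149 + 42)*(-2915) = -279751/149*(-2915) = 815474165/149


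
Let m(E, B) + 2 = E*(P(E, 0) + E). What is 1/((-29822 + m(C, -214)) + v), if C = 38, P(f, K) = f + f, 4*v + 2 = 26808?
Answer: -2/37581 ≈ -5.3218e-5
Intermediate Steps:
v = 13403/2 (v = -½ + (¼)*26808 = -½ + 6702 = 13403/2 ≈ 6701.5)
P(f, K) = 2*f
m(E, B) = -2 + 3*E² (m(E, B) = -2 + E*(2*E + E) = -2 + E*(3*E) = -2 + 3*E²)
1/((-29822 + m(C, -214)) + v) = 1/((-29822 + (-2 + 3*38²)) + 13403/2) = 1/((-29822 + (-2 + 3*1444)) + 13403/2) = 1/((-29822 + (-2 + 4332)) + 13403/2) = 1/((-29822 + 4330) + 13403/2) = 1/(-25492 + 13403/2) = 1/(-37581/2) = -2/37581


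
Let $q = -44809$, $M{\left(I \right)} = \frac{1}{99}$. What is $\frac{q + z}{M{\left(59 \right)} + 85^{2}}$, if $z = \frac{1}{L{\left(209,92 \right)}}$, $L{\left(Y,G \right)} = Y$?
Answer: $- \frac{21071430}{3397561} \approx -6.2019$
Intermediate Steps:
$M{\left(I \right)} = \frac{1}{99}$
$z = \frac{1}{209} \approx 0.0047847$
$\frac{q + z}{M{\left(59 \right)} + 85^{2}} = \frac{-44809 + \frac{1}{209}}{\frac{1}{99} + 85^{2}} = - \frac{9365080}{209 \left(\frac{1}{99} + 7225\right)} = - \frac{9365080}{209 \cdot \frac{715276}{99}} = \left(- \frac{9365080}{209}\right) \frac{99}{715276} = - \frac{21071430}{3397561}$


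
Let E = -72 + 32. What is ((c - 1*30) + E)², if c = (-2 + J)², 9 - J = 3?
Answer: 2916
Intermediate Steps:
J = 6 (J = 9 - 1*3 = 9 - 3 = 6)
c = 16 (c = (-2 + 6)² = 4² = 16)
E = -40
((c - 1*30) + E)² = ((16 - 1*30) - 40)² = ((16 - 30) - 40)² = (-14 - 40)² = (-54)² = 2916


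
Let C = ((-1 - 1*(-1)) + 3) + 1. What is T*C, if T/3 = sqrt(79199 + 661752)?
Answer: 12*sqrt(740951) ≈ 10329.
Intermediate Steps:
T = 3*sqrt(740951) (T = 3*sqrt(79199 + 661752) = 3*sqrt(740951) ≈ 2582.4)
C = 4 (C = ((-1 + 1) + 3) + 1 = (0 + 3) + 1 = 3 + 1 = 4)
T*C = (3*sqrt(740951))*4 = 12*sqrt(740951)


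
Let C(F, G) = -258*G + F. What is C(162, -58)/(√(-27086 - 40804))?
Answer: -2521*I*√67890/11315 ≈ -58.053*I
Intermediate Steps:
C(F, G) = F - 258*G
C(162, -58)/(√(-27086 - 40804)) = (162 - 258*(-58))/(√(-27086 - 40804)) = (162 + 14964)/(√(-67890)) = 15126/((I*√67890)) = 15126*(-I*√67890/67890) = -2521*I*√67890/11315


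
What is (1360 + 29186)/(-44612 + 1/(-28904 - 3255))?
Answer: -982328814/1434677309 ≈ -0.68470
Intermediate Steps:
(1360 + 29186)/(-44612 + 1/(-28904 - 3255)) = 30546/(-44612 + 1/(-32159)) = 30546/(-44612 - 1/32159) = 30546/(-1434677309/32159) = 30546*(-32159/1434677309) = -982328814/1434677309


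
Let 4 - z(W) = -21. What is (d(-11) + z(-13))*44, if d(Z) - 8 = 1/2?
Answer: 1474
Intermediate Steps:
d(Z) = 17/2 (d(Z) = 8 + 1/2 = 8 + ½ = 17/2)
z(W) = 25 (z(W) = 4 - 1*(-21) = 4 + 21 = 25)
(d(-11) + z(-13))*44 = (17/2 + 25)*44 = (67/2)*44 = 1474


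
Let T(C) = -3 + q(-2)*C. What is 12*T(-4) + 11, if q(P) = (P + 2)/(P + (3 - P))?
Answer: -25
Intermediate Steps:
q(P) = ⅔ + P/3 (q(P) = (2 + P)/3 = (2 + P)*(⅓) = ⅔ + P/3)
T(C) = -3 (T(C) = -3 + (⅔ + (⅓)*(-2))*C = -3 + (⅔ - ⅔)*C = -3 + 0*C = -3 + 0 = -3)
12*T(-4) + 11 = 12*(-3) + 11 = -36 + 11 = -25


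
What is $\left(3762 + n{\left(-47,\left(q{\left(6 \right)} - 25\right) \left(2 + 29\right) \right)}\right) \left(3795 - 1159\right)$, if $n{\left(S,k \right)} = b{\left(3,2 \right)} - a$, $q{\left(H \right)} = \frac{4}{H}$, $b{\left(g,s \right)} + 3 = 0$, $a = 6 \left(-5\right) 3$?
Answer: $10145964$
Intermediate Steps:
$a = -90$ ($a = \left(-30\right) 3 = -90$)
$b{\left(g,s \right)} = -3$ ($b{\left(g,s \right)} = -3 + 0 = -3$)
$n{\left(S,k \right)} = 87$ ($n{\left(S,k \right)} = -3 - -90 = -3 + 90 = 87$)
$\left(3762 + n{\left(-47,\left(q{\left(6 \right)} - 25\right) \left(2 + 29\right) \right)}\right) \left(3795 - 1159\right) = \left(3762 + 87\right) \left(3795 - 1159\right) = 3849 \cdot 2636 = 10145964$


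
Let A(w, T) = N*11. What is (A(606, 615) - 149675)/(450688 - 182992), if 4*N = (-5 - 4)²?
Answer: -597809/1070784 ≈ -0.55829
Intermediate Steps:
N = 81/4 (N = (-5 - 4)²/4 = (¼)*(-9)² = (¼)*81 = 81/4 ≈ 20.250)
A(w, T) = 891/4 (A(w, T) = (81/4)*11 = 891/4)
(A(606, 615) - 149675)/(450688 - 182992) = (891/4 - 149675)/(450688 - 182992) = -597809/4/267696 = -597809/4*1/267696 = -597809/1070784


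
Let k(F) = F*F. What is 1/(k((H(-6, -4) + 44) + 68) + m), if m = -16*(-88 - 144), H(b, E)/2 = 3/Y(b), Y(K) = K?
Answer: 1/16033 ≈ 6.2371e-5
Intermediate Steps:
H(b, E) = 6/b (H(b, E) = 2*(3/b) = 6/b)
k(F) = F²
m = 3712 (m = -16*(-232) = 3712)
1/(k((H(-6, -4) + 44) + 68) + m) = 1/(((6/(-6) + 44) + 68)² + 3712) = 1/(((6*(-⅙) + 44) + 68)² + 3712) = 1/(((-1 + 44) + 68)² + 3712) = 1/((43 + 68)² + 3712) = 1/(111² + 3712) = 1/(12321 + 3712) = 1/16033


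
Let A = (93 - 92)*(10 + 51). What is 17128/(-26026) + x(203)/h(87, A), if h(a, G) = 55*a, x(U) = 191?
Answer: -3499387/5660655 ≈ -0.61819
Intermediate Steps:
A = 61 (A = 1*61 = 61)
17128/(-26026) + x(203)/h(87, A) = 17128/(-26026) + 191/((55*87)) = 17128*(-1/26026) + 191/4785 = -8564/13013 + 191*(1/4785) = -8564/13013 + 191/4785 = -3499387/5660655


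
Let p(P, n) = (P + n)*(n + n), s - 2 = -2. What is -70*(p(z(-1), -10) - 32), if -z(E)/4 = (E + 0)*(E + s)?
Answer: -17360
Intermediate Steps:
s = 0 (s = 2 - 2 = 0)
z(E) = -4*E² (z(E) = -4*(E + 0)*(E + 0) = -4*E*E = -4*E²)
p(P, n) = 2*n*(P + n) (p(P, n) = (P + n)*(2*n) = 2*n*(P + n))
-70*(p(z(-1), -10) - 32) = -70*(2*(-10)*(-4*(-1)² - 10) - 32) = -70*(2*(-10)*(-4*1 - 10) - 32) = -70*(2*(-10)*(-4 - 10) - 32) = -70*(2*(-10)*(-14) - 32) = -70*(280 - 32) = -70*248 = -17360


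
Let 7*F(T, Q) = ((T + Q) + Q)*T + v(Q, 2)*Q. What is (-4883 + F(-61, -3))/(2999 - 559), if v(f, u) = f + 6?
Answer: -30103/17080 ≈ -1.7625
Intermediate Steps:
v(f, u) = 6 + f
F(T, Q) = Q*(6 + Q)/7 + T*(T + 2*Q)/7 (F(T, Q) = (((T + Q) + Q)*T + (6 + Q)*Q)/7 = (((Q + T) + Q)*T + Q*(6 + Q))/7 = ((T + 2*Q)*T + Q*(6 + Q))/7 = (T*(T + 2*Q) + Q*(6 + Q))/7 = (Q*(6 + Q) + T*(T + 2*Q))/7 = Q*(6 + Q)/7 + T*(T + 2*Q)/7)
(-4883 + F(-61, -3))/(2999 - 559) = (-4883 + ((⅐)*(-61)² + (⅐)*(-3)*(6 - 3) + (2/7)*(-3)*(-61)))/(2999 - 559) = (-4883 + ((⅐)*3721 + (⅐)*(-3)*3 + 366/7))/2440 = (-4883 + (3721/7 - 9/7 + 366/7))*(1/2440) = (-4883 + 4078/7)*(1/2440) = -30103/7*1/2440 = -30103/17080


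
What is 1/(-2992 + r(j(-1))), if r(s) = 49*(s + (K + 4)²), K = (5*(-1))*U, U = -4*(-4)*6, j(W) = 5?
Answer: 1/11099477 ≈ 9.0094e-8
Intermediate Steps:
U = 96 (U = 16*6 = 96)
K = -480 (K = (5*(-1))*96 = -5*96 = -480)
r(s) = 11102224 + 49*s (r(s) = 49*(s + (-480 + 4)²) = 49*(s + (-476)²) = 49*(s + 226576) = 49*(226576 + s) = 11102224 + 49*s)
1/(-2992 + r(j(-1))) = 1/(-2992 + (11102224 + 49*5)) = 1/(-2992 + (11102224 + 245)) = 1/(-2992 + 11102469) = 1/11099477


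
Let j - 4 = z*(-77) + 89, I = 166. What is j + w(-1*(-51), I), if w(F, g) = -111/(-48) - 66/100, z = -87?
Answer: 2717461/400 ≈ 6793.7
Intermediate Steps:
w(F, g) = 661/400 (w(F, g) = -111*(-1/48) - 66*1/100 = 37/16 - 33/50 = 661/400)
j = 6792 (j = 4 + (-87*(-77) + 89) = 4 + (6699 + 89) = 4 + 6788 = 6792)
j + w(-1*(-51), I) = 6792 + 661/400 = 2717461/400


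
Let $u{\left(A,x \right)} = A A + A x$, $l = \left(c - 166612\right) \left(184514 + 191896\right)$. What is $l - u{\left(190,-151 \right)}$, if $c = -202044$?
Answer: $-138765812370$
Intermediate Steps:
$l = -138765804960$ ($l = \left(-202044 - 166612\right) \left(184514 + 191896\right) = \left(-368656\right) 376410 = -138765804960$)
$u{\left(A,x \right)} = A^{2} + A x$
$l - u{\left(190,-151 \right)} = -138765804960 - 190 \left(190 - 151\right) = -138765804960 - 190 \cdot 39 = -138765804960 - 7410 = -138765812370$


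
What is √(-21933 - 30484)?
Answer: I*√52417 ≈ 228.95*I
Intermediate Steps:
√(-21933 - 30484) = √(-52417) = I*√52417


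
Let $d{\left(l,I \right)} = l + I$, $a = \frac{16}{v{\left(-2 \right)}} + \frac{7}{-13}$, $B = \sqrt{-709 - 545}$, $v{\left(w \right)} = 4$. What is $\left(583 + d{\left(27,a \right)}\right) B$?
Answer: $\frac{7975 i \sqrt{1254}}{13} \approx 21724.0 i$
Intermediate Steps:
$B = i \sqrt{1254}$ ($B = \sqrt{-1254} = i \sqrt{1254} \approx 35.412 i$)
$a = \frac{45}{13}$ ($a = \frac{16}{4} + \frac{7}{-13} = 16 \cdot \frac{1}{4} + 7 \left(- \frac{1}{13}\right) = 4 - \frac{7}{13} = \frac{45}{13} \approx 3.4615$)
$d{\left(l,I \right)} = I + l$
$\left(583 + d{\left(27,a \right)}\right) B = \left(583 + \left(\frac{45}{13} + 27\right)\right) i \sqrt{1254} = \left(583 + \frac{396}{13}\right) i \sqrt{1254} = \frac{7975 i \sqrt{1254}}{13}$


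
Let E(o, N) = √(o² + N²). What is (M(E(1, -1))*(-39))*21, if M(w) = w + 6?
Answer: -4914 - 819*√2 ≈ -6072.2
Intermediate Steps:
E(o, N) = √(N² + o²)
M(w) = 6 + w
(M(E(1, -1))*(-39))*21 = ((6 + √((-1)² + 1²))*(-39))*21 = ((6 + √(1 + 1))*(-39))*21 = ((6 + √2)*(-39))*21 = (-234 - 39*√2)*21 = -4914 - 819*√2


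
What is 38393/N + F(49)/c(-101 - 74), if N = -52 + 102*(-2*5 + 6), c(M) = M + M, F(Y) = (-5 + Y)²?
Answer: -1432811/16100 ≈ -88.995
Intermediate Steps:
c(M) = 2*M
N = -460 (N = -52 + 102*(-10 + 6) = -52 + 102*(-4) = -52 - 408 = -460)
38393/N + F(49)/c(-101 - 74) = 38393/(-460) + (-5 + 49)²/((2*(-101 - 74))) = 38393*(-1/460) + 44²/((2*(-175))) = -38393/460 + 1936/(-350) = -38393/460 + 1936*(-1/350) = -38393/460 - 968/175 = -1432811/16100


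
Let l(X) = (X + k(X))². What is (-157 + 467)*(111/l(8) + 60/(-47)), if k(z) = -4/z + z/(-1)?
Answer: 6450480/47 ≈ 1.3724e+5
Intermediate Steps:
k(z) = -z - 4/z (k(z) = -4/z + z*(-1) = -4/z - z = -z - 4/z)
l(X) = 16/X² (l(X) = (X + (-X - 4/X))² = (-4/X)² = 16/X²)
(-157 + 467)*(111/l(8) + 60/(-47)) = (-157 + 467)*(111/((16/8²)) + 60/(-47)) = 310*(111/((16*(1/64))) + 60*(-1/47)) = 310*(111/(¼) - 60/47) = 310*(111*4 - 60/47) = 310*(444 - 60/47) = 310*(20808/47) = 6450480/47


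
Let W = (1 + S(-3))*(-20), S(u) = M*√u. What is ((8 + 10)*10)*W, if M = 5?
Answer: -3600 - 18000*I*√3 ≈ -3600.0 - 31177.0*I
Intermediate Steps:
S(u) = 5*√u
W = -20 - 100*I*√3 (W = (1 + 5*√(-3))*(-20) = (1 + 5*(I*√3))*(-20) = (1 + 5*I*√3)*(-20) = -20 - 100*I*√3 ≈ -20.0 - 173.21*I)
((8 + 10)*10)*W = ((8 + 10)*10)*(-20 - 100*I*√3) = (18*10)*(-20 - 100*I*√3) = 180*(-20 - 100*I*√3) = -3600 - 18000*I*√3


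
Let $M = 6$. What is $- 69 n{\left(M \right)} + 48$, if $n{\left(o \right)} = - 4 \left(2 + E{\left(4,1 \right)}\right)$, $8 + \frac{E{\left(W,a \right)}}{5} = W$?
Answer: $-4920$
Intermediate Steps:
$E{\left(W,a \right)} = -40 + 5 W$
$n{\left(o \right)} = 72$ ($n{\left(o \right)} = - 4 \left(2 + \left(-40 + 5 \cdot 4\right)\right) = - 4 \left(2 + \left(-40 + 20\right)\right) = - 4 \left(2 - 20\right) = \left(-4\right) \left(-18\right) = 72$)
$- 69 n{\left(M \right)} + 48 = \left(-69\right) 72 + 48 = -4968 + 48 = -4920$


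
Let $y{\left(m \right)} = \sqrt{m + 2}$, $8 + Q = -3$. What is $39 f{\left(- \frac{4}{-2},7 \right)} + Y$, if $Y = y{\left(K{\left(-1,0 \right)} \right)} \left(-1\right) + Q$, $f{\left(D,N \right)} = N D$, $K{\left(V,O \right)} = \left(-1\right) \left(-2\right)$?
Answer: $533$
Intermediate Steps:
$Q = -11$ ($Q = -8 - 3 = -11$)
$K{\left(V,O \right)} = 2$
$f{\left(D,N \right)} = D N$
$y{\left(m \right)} = \sqrt{2 + m}$
$Y = -13$ ($Y = \sqrt{2 + 2} \left(-1\right) - 11 = \sqrt{4} \left(-1\right) - 11 = 2 \left(-1\right) - 11 = -2 - 11 = -13$)
$39 f{\left(- \frac{4}{-2},7 \right)} + Y = 39 - \frac{4}{-2} \cdot 7 - 13 = 39 \left(-4\right) \left(- \frac{1}{2}\right) 7 - 13 = 39 \cdot 2 \cdot 7 - 13 = 39 \cdot 14 - 13 = 546 - 13 = 533$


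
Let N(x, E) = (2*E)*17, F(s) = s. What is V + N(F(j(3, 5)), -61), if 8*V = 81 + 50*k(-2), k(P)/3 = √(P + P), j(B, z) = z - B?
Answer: -16511/8 + 75*I/2 ≈ -2063.9 + 37.5*I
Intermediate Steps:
k(P) = 3*√2*√P (k(P) = 3*√(P + P) = 3*√(2*P) = 3*(√2*√P) = 3*√2*√P)
N(x, E) = 34*E
V = 81/8 + 75*I/2 (V = (81 + 50*(3*√2*√(-2)))/8 = (81 + 50*(3*√2*(I*√2)))/8 = (81 + 50*(6*I))/8 = (81 + 300*I)/8 = 81/8 + 75*I/2 ≈ 10.125 + 37.5*I)
V + N(F(j(3, 5)), -61) = (81/8 + 75*I/2) + 34*(-61) = (81/8 + 75*I/2) - 2074 = -16511/8 + 75*I/2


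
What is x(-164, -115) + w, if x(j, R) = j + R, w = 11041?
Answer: 10762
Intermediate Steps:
x(j, R) = R + j
x(-164, -115) + w = (-115 - 164) + 11041 = -279 + 11041 = 10762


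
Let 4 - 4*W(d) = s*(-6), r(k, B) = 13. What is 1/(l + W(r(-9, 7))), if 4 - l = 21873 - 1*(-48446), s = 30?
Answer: -1/70269 ≈ -1.4231e-5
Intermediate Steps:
l = -70315 (l = 4 - (21873 - 1*(-48446)) = 4 - (21873 + 48446) = 4 - 1*70319 = 4 - 70319 = -70315)
W(d) = 46 (W(d) = 1 - 15*(-6)/2 = 1 - 1/4*(-180) = 1 + 45 = 46)
1/(l + W(r(-9, 7))) = 1/(-70315 + 46) = 1/(-70269) = -1/70269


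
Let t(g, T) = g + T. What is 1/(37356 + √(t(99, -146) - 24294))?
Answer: 37356/1395495077 - I*√24341/1395495077 ≈ 2.6769e-5 - 1.118e-7*I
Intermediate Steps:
t(g, T) = T + g
1/(37356 + √(t(99, -146) - 24294)) = 1/(37356 + √((-146 + 99) - 24294)) = 1/(37356 + √(-47 - 24294)) = 1/(37356 + √(-24341)) = 1/(37356 + I*√24341)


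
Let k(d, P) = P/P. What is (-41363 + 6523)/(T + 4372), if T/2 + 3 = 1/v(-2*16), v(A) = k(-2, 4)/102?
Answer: -3484/457 ≈ -7.6236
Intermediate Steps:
k(d, P) = 1
v(A) = 1/102
T = 198 (T = -6 + 2/(1/102) = -6 + 2*102 = -6 + 204 = 198)
(-41363 + 6523)/(T + 4372) = (-41363 + 6523)/(198 + 4372) = -34840/4570 = -34840*1/4570 = -3484/457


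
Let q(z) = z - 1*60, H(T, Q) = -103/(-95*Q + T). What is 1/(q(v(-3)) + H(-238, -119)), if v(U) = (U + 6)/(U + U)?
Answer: -22134/1339313 ≈ -0.016526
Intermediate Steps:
v(U) = (6 + U)/(2*U) (v(U) = (6 + U)/((2*U)) = (6 + U)*(1/(2*U)) = (6 + U)/(2*U))
H(T, Q) = -103/(T - 95*Q)
q(z) = -60 + z (q(z) = z - 60 = -60 + z)
1/(q(v(-3)) + H(-238, -119)) = 1/((-60 + (½)*(6 - 3)/(-3)) + 103/(-1*(-238) + 95*(-119))) = 1/((-60 + (½)*(-⅓)*3) + 103/(238 - 11305)) = 1/((-60 - ½) + 103/(-11067)) = 1/(-121/2 + 103*(-1/11067)) = 1/(-121/2 - 103/11067) = 1/(-1339313/22134) = -22134/1339313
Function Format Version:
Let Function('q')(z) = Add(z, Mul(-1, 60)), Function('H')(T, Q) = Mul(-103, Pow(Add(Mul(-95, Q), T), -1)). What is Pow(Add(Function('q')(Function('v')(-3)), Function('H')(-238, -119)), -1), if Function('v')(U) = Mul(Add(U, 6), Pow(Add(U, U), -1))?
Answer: Rational(-22134, 1339313) ≈ -0.016526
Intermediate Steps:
Function('v')(U) = Mul(Rational(1, 2), Pow(U, -1), Add(6, U)) (Function('v')(U) = Mul(Add(6, U), Pow(Mul(2, U), -1)) = Mul(Add(6, U), Mul(Rational(1, 2), Pow(U, -1))) = Mul(Rational(1, 2), Pow(U, -1), Add(6, U)))
Function('H')(T, Q) = Mul(-103, Pow(Add(T, Mul(-95, Q)), -1))
Function('q')(z) = Add(-60, z) (Function('q')(z) = Add(z, -60) = Add(-60, z))
Pow(Add(Function('q')(Function('v')(-3)), Function('H')(-238, -119)), -1) = Pow(Add(Add(-60, Mul(Rational(1, 2), Pow(-3, -1), Add(6, -3))), Mul(103, Pow(Add(Mul(-1, -238), Mul(95, -119)), -1))), -1) = Pow(Add(Add(-60, Mul(Rational(1, 2), Rational(-1, 3), 3)), Mul(103, Pow(Add(238, -11305), -1))), -1) = Pow(Add(Add(-60, Rational(-1, 2)), Mul(103, Pow(-11067, -1))), -1) = Pow(Add(Rational(-121, 2), Mul(103, Rational(-1, 11067))), -1) = Pow(Add(Rational(-121, 2), Rational(-103, 11067)), -1) = Pow(Rational(-1339313, 22134), -1) = Rational(-22134, 1339313)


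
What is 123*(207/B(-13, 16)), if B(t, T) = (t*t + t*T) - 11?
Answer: -25461/50 ≈ -509.22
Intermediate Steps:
B(t, T) = -11 + t² + T*t (B(t, T) = (t² + T*t) - 11 = -11 + t² + T*t)
123*(207/B(-13, 16)) = 123*(207/(-11 + (-13)² + 16*(-13))) = 123*(207/(-11 + 169 - 208)) = 123*(207/(-50)) = 123*(207*(-1/50)) = 123*(-207/50) = -25461/50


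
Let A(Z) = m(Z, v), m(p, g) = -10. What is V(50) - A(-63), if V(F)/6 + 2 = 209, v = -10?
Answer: 1252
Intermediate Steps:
A(Z) = -10
V(F) = 1242 (V(F) = -12 + 6*209 = -12 + 1254 = 1242)
V(50) - A(-63) = 1242 - 1*(-10) = 1242 + 10 = 1252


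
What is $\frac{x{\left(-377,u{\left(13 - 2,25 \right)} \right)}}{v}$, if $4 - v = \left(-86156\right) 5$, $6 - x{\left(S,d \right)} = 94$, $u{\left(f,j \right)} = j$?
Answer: $- \frac{11}{53848} \approx -0.00020428$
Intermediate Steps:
$x{\left(S,d \right)} = -88$ ($x{\left(S,d \right)} = 6 - 94 = -88$)
$v = 430784$ ($v = 4 - \left(-86156\right) 5 = 4 - -430780 = 4 + 430780 = 430784$)
$\frac{x{\left(-377,u{\left(13 - 2,25 \right)} \right)}}{v} = - \frac{88}{430784} = \left(-88\right) \frac{1}{430784} = - \frac{11}{53848}$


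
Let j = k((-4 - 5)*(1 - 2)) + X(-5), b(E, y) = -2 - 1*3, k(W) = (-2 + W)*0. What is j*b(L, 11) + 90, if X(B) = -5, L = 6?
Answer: 115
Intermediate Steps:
k(W) = 0
b(E, y) = -5 (b(E, y) = -2 - 3 = -5)
j = -5 (j = 0 - 5 = -5)
j*b(L, 11) + 90 = -5*(-5) + 90 = 25 + 90 = 115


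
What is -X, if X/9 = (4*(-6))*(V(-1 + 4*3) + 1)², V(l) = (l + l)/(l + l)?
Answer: 864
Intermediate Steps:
V(l) = 1 (V(l) = (2*l)/((2*l)) = (2*l)*(1/(2*l)) = 1)
X = -864 (X = 9*((4*(-6))*(1 + 1)²) = 9*(-24*2²) = 9*(-24*4) = 9*(-96) = -864)
-X = -1*(-864) = 864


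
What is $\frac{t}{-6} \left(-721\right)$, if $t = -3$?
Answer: $- \frac{721}{2} \approx -360.5$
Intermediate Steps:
$\frac{t}{-6} \left(-721\right) = - \frac{3}{-6} \left(-721\right) = \left(-3\right) \left(- \frac{1}{6}\right) \left(-721\right) = \frac{1}{2} \left(-721\right) = - \frac{721}{2}$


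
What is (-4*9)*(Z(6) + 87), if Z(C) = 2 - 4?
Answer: -3060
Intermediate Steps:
Z(C) = -2
(-4*9)*(Z(6) + 87) = (-4*9)*(-2 + 87) = -36*85 = -3060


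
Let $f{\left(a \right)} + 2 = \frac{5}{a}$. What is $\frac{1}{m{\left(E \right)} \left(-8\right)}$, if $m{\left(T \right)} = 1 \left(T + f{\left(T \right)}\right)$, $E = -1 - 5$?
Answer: $\frac{3}{212} \approx 0.014151$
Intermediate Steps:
$f{\left(a \right)} = -2 + \frac{5}{a}$
$E = -6$
$m{\left(T \right)} = -2 + T + \frac{5}{T}$ ($m{\left(T \right)} = 1 \left(T - \left(2 - \frac{5}{T}\right)\right) = 1 \left(-2 + T + \frac{5}{T}\right) = -2 + T + \frac{5}{T}$)
$\frac{1}{m{\left(E \right)} \left(-8\right)} = \frac{1}{\left(-2 - 6 + \frac{5}{-6}\right) \left(-8\right)} = \frac{1}{\left(-2 - 6 + 5 \left(- \frac{1}{6}\right)\right) \left(-8\right)} = \frac{1}{\left(-2 - 6 - \frac{5}{6}\right) \left(-8\right)} = \frac{1}{\left(- \frac{53}{6}\right) \left(-8\right)} = \frac{1}{\frac{212}{3}} = \frac{3}{212}$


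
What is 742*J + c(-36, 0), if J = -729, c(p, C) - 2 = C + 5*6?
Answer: -540886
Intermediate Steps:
c(p, C) = 32 + C (c(p, C) = 2 + (C + 5*6) = 2 + (C + 30) = 2 + (30 + C) = 32 + C)
742*J + c(-36, 0) = 742*(-729) + (32 + 0) = -540918 + 32 = -540886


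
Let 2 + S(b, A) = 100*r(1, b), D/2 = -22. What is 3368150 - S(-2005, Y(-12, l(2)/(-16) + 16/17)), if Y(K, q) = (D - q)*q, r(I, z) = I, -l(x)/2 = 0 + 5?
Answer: 3368052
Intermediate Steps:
D = -44 (D = 2*(-22) = -44)
l(x) = -10 (l(x) = -2*(0 + 5) = -2*5 = -10)
Y(K, q) = q*(-44 - q) (Y(K, q) = (-44 - q)*q = q*(-44 - q))
S(b, A) = 98 (S(b, A) = -2 + 100*1 = -2 + 100 = 98)
3368150 - S(-2005, Y(-12, l(2)/(-16) + 16/17)) = 3368150 - 1*98 = 3368150 - 98 = 3368052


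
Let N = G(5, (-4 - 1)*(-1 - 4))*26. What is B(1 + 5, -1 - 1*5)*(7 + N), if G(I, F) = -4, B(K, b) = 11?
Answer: -1067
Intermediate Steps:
N = -104 (N = -4*26 = -104)
B(1 + 5, -1 - 1*5)*(7 + N) = 11*(7 - 104) = 11*(-97) = -1067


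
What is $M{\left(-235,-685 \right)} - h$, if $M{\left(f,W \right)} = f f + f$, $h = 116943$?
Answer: $-61953$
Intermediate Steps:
$M{\left(f,W \right)} = f + f^{2}$ ($M{\left(f,W \right)} = f^{2} + f = f + f^{2}$)
$M{\left(-235,-685 \right)} - h = - 235 \left(1 - 235\right) - 116943 = \left(-235\right) \left(-234\right) - 116943 = 54990 - 116943 = -61953$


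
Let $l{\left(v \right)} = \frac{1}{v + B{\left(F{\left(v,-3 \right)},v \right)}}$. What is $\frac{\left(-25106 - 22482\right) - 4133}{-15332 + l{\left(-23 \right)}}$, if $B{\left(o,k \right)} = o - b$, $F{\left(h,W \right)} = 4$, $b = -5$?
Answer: $\frac{724094}{214649} \approx 3.3734$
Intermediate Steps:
$B{\left(o,k \right)} = 5 + o$ ($B{\left(o,k \right)} = o - -5 = o + 5 = 5 + o$)
$l{\left(v \right)} = \frac{1}{9 + v}$ ($l{\left(v \right)} = \frac{1}{v + \left(5 + 4\right)} = \frac{1}{v + 9} = \frac{1}{9 + v}$)
$\frac{\left(-25106 - 22482\right) - 4133}{-15332 + l{\left(-23 \right)}} = \frac{\left(-25106 - 22482\right) - 4133}{-15332 + \frac{1}{9 - 23}} = \frac{\left(-25106 - 22482\right) - 4133}{-15332 + \frac{1}{-14}} = \frac{-47588 - 4133}{-15332 - \frac{1}{14}} = - \frac{51721}{- \frac{214649}{14}} = \left(-51721\right) \left(- \frac{14}{214649}\right) = \frac{724094}{214649}$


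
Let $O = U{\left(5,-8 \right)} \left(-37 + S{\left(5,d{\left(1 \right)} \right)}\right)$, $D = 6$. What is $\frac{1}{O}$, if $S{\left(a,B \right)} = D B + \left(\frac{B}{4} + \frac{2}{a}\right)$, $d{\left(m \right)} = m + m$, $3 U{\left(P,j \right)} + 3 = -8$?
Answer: $\frac{30}{2651} \approx 0.011316$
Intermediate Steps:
$U{\left(P,j \right)} = - \frac{11}{3}$ ($U{\left(P,j \right)} = -1 + \frac{1}{3} \left(-8\right) = -1 - \frac{8}{3} = - \frac{11}{3}$)
$d{\left(m \right)} = 2 m$
$S{\left(a,B \right)} = \frac{2}{a} + \frac{25 B}{4}$ ($S{\left(a,B \right)} = 6 B + \left(\frac{B}{4} + \frac{2}{a}\right) = 6 B + \left(\frac{2}{a} + \frac{B}{4}\right) = \frac{2}{a} + \frac{25 B}{4}$)
$O = \frac{2651}{30}$ ($O = - \frac{11 \left(-37 + \left(\frac{2}{5} + \frac{25 \cdot 2 \cdot 1}{4}\right)\right)}{3} = - \frac{11 \left(-37 + \left(2 \cdot \frac{1}{5} + \frac{25}{4} \cdot 2\right)\right)}{3} = - \frac{11 \left(-37 + \left(\frac{2}{5} + \frac{25}{2}\right)\right)}{3} = - \frac{11 \left(-37 + \frac{129}{10}\right)}{3} = \left(- \frac{11}{3}\right) \left(- \frac{241}{10}\right) = \frac{2651}{30} \approx 88.367$)
$\frac{1}{O} = \frac{1}{\frac{2651}{30}} = \frac{30}{2651}$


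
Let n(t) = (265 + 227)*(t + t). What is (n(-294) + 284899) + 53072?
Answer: 48675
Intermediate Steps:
n(t) = 984*t (n(t) = 492*(2*t) = 984*t)
(n(-294) + 284899) + 53072 = (984*(-294) + 284899) + 53072 = (-289296 + 284899) + 53072 = -4397 + 53072 = 48675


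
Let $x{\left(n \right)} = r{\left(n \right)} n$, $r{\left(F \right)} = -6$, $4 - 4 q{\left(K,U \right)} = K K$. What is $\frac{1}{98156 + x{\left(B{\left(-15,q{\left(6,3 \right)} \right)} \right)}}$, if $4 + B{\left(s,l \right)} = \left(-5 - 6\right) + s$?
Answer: $\frac{1}{98336} \approx 1.0169 \cdot 10^{-5}$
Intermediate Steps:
$q{\left(K,U \right)} = 1 - \frac{K^{2}}{4}$ ($q{\left(K,U \right)} = 1 - \frac{K K}{4} = 1 - \frac{K^{2}}{4}$)
$B{\left(s,l \right)} = -15 + s$ ($B{\left(s,l \right)} = -4 + \left(\left(-5 - 6\right) + s\right) = -4 + \left(-11 + s\right) = -15 + s$)
$x{\left(n \right)} = - 6 n$
$\frac{1}{98156 + x{\left(B{\left(-15,q{\left(6,3 \right)} \right)} \right)}} = \frac{1}{98156 - 6 \left(-15 - 15\right)} = \frac{1}{98156 - -180} = \frac{1}{98156 + 180} = \frac{1}{98336}$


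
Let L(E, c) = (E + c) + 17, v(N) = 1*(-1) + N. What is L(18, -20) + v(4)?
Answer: 18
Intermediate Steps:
v(N) = -1 + N
L(E, c) = 17 + E + c
L(18, -20) + v(4) = (17 + 18 - 20) + (-1 + 4) = 15 + 3 = 18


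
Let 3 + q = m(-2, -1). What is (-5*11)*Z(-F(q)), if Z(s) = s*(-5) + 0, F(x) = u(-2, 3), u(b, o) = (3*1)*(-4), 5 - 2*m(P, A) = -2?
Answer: 3300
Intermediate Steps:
m(P, A) = 7/2 (m(P, A) = 5/2 - ½*(-2) = 5/2 + 1 = 7/2)
q = ½ (q = -3 + 7/2 = ½ ≈ 0.50000)
u(b, o) = -12 (u(b, o) = 3*(-4) = -12)
F(x) = -12
Z(s) = -5*s (Z(s) = -5*s + 0 = -5*s)
(-5*11)*Z(-F(q)) = (-5*11)*(-(-5)*(-12)) = -(-275)*12 = -55*(-60) = 3300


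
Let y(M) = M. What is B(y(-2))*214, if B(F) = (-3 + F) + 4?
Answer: -214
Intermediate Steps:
B(F) = 1 + F
B(y(-2))*214 = (1 - 2)*214 = -1*214 = -214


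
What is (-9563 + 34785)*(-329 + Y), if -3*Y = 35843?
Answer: -928926260/3 ≈ -3.0964e+8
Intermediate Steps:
Y = -35843/3 (Y = -1/3*35843 = -35843/3 ≈ -11948.)
(-9563 + 34785)*(-329 + Y) = (-9563 + 34785)*(-329 - 35843/3) = 25222*(-36830/3) = -928926260/3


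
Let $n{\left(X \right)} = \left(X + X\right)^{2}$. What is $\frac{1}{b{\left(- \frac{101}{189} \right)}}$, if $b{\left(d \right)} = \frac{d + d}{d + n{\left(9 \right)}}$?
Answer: $- \frac{61135}{202} \approx -302.65$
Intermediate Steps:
$n{\left(X \right)} = 4 X^{2}$ ($n{\left(X \right)} = \left(2 X\right)^{2} = 4 X^{2}$)
$b{\left(d \right)} = \frac{2 d}{324 + d}$ ($b{\left(d \right)} = \frac{d + d}{d + 4 \cdot 9^{2}} = \frac{2 d}{d + 4 \cdot 81} = \frac{2 d}{d + 324} = \frac{2 d}{324 + d}$)
$\frac{1}{b{\left(- \frac{101}{189} \right)}} = \frac{1}{2 \left(- \frac{101}{189}\right) \frac{1}{324 - \frac{101}{189}}} = \frac{1}{2 \left(- \frac{101}{189}\right) \frac{1}{\frac{61135}{189}}} = \frac{1}{2 \left(- \frac{101}{189}\right) \frac{189}{61135}} = \frac{1}{- \frac{202}{61135}} = - \frac{61135}{202}$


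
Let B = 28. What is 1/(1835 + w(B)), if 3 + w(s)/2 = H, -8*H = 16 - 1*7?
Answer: 4/7307 ≈ 0.00054742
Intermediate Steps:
H = -9/8 (H = -(16 - 1*7)/8 = -(16 - 7)/8 = -⅛*9 = -9/8 ≈ -1.1250)
w(s) = -33/4 (w(s) = -6 + 2*(-9/8) = -6 - 9/4 = -33/4)
1/(1835 + w(B)) = 1/(1835 - 33/4) = 1/(7307/4) = 4/7307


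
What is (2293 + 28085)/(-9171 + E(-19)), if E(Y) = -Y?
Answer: -15189/4576 ≈ -3.3193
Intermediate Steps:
(2293 + 28085)/(-9171 + E(-19)) = (2293 + 28085)/(-9171 - 1*(-19)) = 30378/(-9171 + 19) = 30378/(-9152) = 30378*(-1/9152) = -15189/4576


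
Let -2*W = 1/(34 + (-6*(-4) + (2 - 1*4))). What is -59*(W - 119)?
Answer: 786411/112 ≈ 7021.5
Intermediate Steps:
W = -1/112 (W = -1/(2*(34 + (-6*(-4) + (2 - 1*4)))) = -1/(2*(34 + (24 + (2 - 4)))) = -1/(2*(34 + (24 - 2))) = -1/(2*(34 + 22)) = -½/56 = -½*1/56 = -1/112 ≈ -0.0089286)
-59*(W - 119) = -59*(-1/112 - 119) = -59*(-13329/112) = 786411/112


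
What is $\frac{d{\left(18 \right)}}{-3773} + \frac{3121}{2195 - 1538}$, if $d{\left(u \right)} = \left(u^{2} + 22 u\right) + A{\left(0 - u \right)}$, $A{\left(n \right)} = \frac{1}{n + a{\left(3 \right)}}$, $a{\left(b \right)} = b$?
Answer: $\frac{56512684}{12394305} \approx 4.5596$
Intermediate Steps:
$A{\left(n \right)} = \frac{1}{3 + n}$ ($A{\left(n \right)} = \frac{1}{n + 3} = \frac{1}{3 + n}$)
$d{\left(u \right)} = u^{2} + \frac{1}{3 - u} + 22 u$ ($d{\left(u \right)} = \left(u^{2} + 22 u\right) + \frac{1}{3 + \left(0 - u\right)} = \left(u^{2} + 22 u\right) + \frac{1}{3 - u} = u^{2} + \frac{1}{3 - u} + 22 u$)
$\frac{d{\left(18 \right)}}{-3773} + \frac{3121}{2195 - 1538} = \frac{\frac{1}{-3 + 18} \left(-1 + 18 \left(-3 + 18\right) \left(22 + 18\right)\right)}{-3773} + \frac{3121}{2195 - 1538} = \frac{-1 + 18 \cdot 15 \cdot 40}{15} \left(- \frac{1}{3773}\right) + \frac{3121}{657} = \frac{-1 + 10800}{15} \left(- \frac{1}{3773}\right) + 3121 \cdot \frac{1}{657} = \frac{1}{15} \cdot 10799 \left(- \frac{1}{3773}\right) + \frac{3121}{657} = \frac{10799}{15} \left(- \frac{1}{3773}\right) + \frac{3121}{657} = - \frac{10799}{56595} + \frac{3121}{657} = \frac{56512684}{12394305}$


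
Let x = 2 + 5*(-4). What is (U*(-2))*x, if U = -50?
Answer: -1800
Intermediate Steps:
x = -18 (x = 2 - 20 = -18)
(U*(-2))*x = -50*(-2)*(-18) = 100*(-18) = -1800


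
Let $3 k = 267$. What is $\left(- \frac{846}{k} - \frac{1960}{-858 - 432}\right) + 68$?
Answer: $\frac{689018}{11481} \approx 60.014$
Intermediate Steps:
$k = 89$ ($k = \frac{1}{3} \cdot 267 = 89$)
$\left(- \frac{846}{k} - \frac{1960}{-858 - 432}\right) + 68 = \left(- \frac{846}{89} - \frac{1960}{-858 - 432}\right) + 68 = \left(\left(-846\right) \frac{1}{89} - \frac{1960}{-1290}\right) + 68 = \left(- \frac{846}{89} - - \frac{196}{129}\right) + 68 = \left(- \frac{846}{89} + \frac{196}{129}\right) + 68 = - \frac{91690}{11481} + 68 = \frac{689018}{11481}$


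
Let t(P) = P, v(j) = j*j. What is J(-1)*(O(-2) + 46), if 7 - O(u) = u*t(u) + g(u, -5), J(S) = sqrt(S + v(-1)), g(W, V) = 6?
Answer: 0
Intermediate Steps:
v(j) = j**2
J(S) = sqrt(1 + S) (J(S) = sqrt(S + (-1)**2) = sqrt(S + 1) = sqrt(1 + S))
O(u) = 1 - u**2 (O(u) = 7 - (u*u + 6) = 7 - (u**2 + 6) = 7 - (6 + u**2) = 7 + (-6 - u**2) = 1 - u**2)
J(-1)*(O(-2) + 46) = sqrt(1 - 1)*((1 - 1*(-2)**2) + 46) = sqrt(0)*((1 - 1*4) + 46) = 0*((1 - 4) + 46) = 0*(-3 + 46) = 0*43 = 0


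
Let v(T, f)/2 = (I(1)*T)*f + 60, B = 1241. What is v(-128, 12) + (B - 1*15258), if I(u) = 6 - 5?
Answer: -16969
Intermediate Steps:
I(u) = 1
v(T, f) = 120 + 2*T*f (v(T, f) = 2*((1*T)*f + 60) = 2*(T*f + 60) = 2*(60 + T*f) = 120 + 2*T*f)
v(-128, 12) + (B - 1*15258) = (120 + 2*(-128)*12) + (1241 - 1*15258) = (120 - 3072) + (1241 - 15258) = -2952 - 14017 = -16969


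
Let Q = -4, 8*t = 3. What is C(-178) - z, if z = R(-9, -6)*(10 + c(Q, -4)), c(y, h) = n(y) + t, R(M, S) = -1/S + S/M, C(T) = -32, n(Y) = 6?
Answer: -2191/48 ≈ -45.646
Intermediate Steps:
t = 3/8 (t = (1/8)*3 = 3/8 ≈ 0.37500)
c(y, h) = 51/8 (c(y, h) = 6 + 3/8 = 51/8)
z = 655/48 (z = (-1/(-6) - 6/(-9))*(10 + 51/8) = (-1*(-1/6) - 6*(-1/9))*(131/8) = (1/6 + 2/3)*(131/8) = (5/6)*(131/8) = 655/48 ≈ 13.646)
C(-178) - z = -32 - 1*655/48 = -32 - 655/48 = -2191/48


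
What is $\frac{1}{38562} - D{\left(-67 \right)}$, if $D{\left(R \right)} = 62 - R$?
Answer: $- \frac{4974497}{38562} \approx -129.0$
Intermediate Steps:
$\frac{1}{38562} - D{\left(-67 \right)} = \frac{1}{38562} - \left(62 - -67\right) = \frac{1}{38562} - \left(62 + 67\right) = \frac{1}{38562} - 129 = - \frac{4974497}{38562}$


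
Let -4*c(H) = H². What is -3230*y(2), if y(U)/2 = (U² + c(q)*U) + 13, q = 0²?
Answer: -109820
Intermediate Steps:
q = 0
c(H) = -H²/4
y(U) = 26 + 2*U² (y(U) = 2*((U² + (-¼*0²)*U) + 13) = 2*((U² + (-¼*0)*U) + 13) = 2*((U² + 0*U) + 13) = 2*((U² + 0) + 13) = 2*(U² + 13) = 2*(13 + U²) = 26 + 2*U²)
-3230*y(2) = -3230*(26 + 2*2²) = -3230*(26 + 2*4) = -3230*(26 + 8) = -3230*34 = -109820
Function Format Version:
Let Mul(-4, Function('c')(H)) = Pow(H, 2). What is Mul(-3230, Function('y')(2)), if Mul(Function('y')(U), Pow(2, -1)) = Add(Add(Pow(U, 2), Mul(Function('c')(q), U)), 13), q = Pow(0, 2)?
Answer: -109820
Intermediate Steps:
q = 0
Function('c')(H) = Mul(Rational(-1, 4), Pow(H, 2))
Function('y')(U) = Add(26, Mul(2, Pow(U, 2))) (Function('y')(U) = Mul(2, Add(Add(Pow(U, 2), Mul(Mul(Rational(-1, 4), Pow(0, 2)), U)), 13)) = Mul(2, Add(Add(Pow(U, 2), Mul(Mul(Rational(-1, 4), 0), U)), 13)) = Mul(2, Add(Add(Pow(U, 2), Mul(0, U)), 13)) = Mul(2, Add(Add(Pow(U, 2), 0), 13)) = Mul(2, Add(Pow(U, 2), 13)) = Mul(2, Add(13, Pow(U, 2))) = Add(26, Mul(2, Pow(U, 2))))
Mul(-3230, Function('y')(2)) = Mul(-3230, Add(26, Mul(2, Pow(2, 2)))) = Mul(-3230, Add(26, Mul(2, 4))) = Mul(-3230, Add(26, 8)) = Mul(-3230, 34) = -109820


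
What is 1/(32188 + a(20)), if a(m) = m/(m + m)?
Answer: 2/64377 ≈ 3.1067e-5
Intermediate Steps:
a(m) = ½ (a(m) = m/((2*m)) = (1/(2*m))*m = ½)
1/(32188 + a(20)) = 1/(32188 + ½) = 1/(64377/2) = 2/64377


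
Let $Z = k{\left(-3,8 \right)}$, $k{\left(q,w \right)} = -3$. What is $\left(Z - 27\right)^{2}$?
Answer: $900$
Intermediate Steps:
$Z = -3$
$\left(Z - 27\right)^{2} = \left(-3 - 27\right)^{2} = \left(-30\right)^{2} = 900$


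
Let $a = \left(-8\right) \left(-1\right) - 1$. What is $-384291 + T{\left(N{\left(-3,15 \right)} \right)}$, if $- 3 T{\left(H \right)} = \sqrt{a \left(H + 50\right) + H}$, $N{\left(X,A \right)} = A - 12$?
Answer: $-384291 - \frac{\sqrt{374}}{3} \approx -3.843 \cdot 10^{5}$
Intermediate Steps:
$N{\left(X,A \right)} = -12 + A$
$a = 7$ ($a = 8 + \left(4 - 5\right) = 8 - 1 = 7$)
$T{\left(H \right)} = - \frac{\sqrt{350 + 8 H}}{3}$ ($T{\left(H \right)} = - \frac{\sqrt{7 \left(H + 50\right) + H}}{3} = - \frac{\sqrt{7 \left(50 + H\right) + H}}{3} = - \frac{\sqrt{\left(350 + 7 H\right) + H}}{3} = - \frac{\sqrt{350 + 8 H}}{3}$)
$-384291 + T{\left(N{\left(-3,15 \right)} \right)} = -384291 - \frac{\sqrt{350 + 8 \left(-12 + 15\right)}}{3} = -384291 - \frac{\sqrt{350 + 8 \cdot 3}}{3} = -384291 - \frac{\sqrt{350 + 24}}{3} = -384291 - \frac{\sqrt{374}}{3}$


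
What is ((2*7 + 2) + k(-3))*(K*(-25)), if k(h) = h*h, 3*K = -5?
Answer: 3125/3 ≈ 1041.7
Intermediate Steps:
K = -5/3 (K = (1/3)*(-5) = -5/3 ≈ -1.6667)
k(h) = h**2
((2*7 + 2) + k(-3))*(K*(-25)) = ((2*7 + 2) + (-3)**2)*(-5/3*(-25)) = ((14 + 2) + 9)*(125/3) = (16 + 9)*(125/3) = 25*(125/3) = 3125/3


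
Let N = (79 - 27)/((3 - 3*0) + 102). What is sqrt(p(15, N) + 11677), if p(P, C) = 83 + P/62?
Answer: 3*sqrt(5022930)/62 ≈ 108.44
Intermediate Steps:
N = 52/105 (N = 52/((3 + 0) + 102) = 52/(3 + 102) = 52/105 ≈ 0.49524)
p(P, C) = 83 + P/62 (p(P, C) = 83 + P*(1/62) = 83 + P/62)
sqrt(p(15, N) + 11677) = sqrt((83 + (1/62)*15) + 11677) = sqrt((83 + 15/62) + 11677) = sqrt(5161/62 + 11677) = sqrt(729135/62) = 3*sqrt(5022930)/62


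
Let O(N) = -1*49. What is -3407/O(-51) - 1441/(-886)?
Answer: 3089211/43414 ≈ 71.157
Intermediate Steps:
O(N) = -49
-3407/O(-51) - 1441/(-886) = -3407/(-49) - 1441/(-886) = -3407*(-1/49) - 1441*(-1/886) = 3407/49 + 1441/886 = 3089211/43414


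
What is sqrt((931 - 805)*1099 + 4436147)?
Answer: sqrt(4574621) ≈ 2138.8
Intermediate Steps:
sqrt((931 - 805)*1099 + 4436147) = sqrt(126*1099 + 4436147) = sqrt(138474 + 4436147) = sqrt(4574621)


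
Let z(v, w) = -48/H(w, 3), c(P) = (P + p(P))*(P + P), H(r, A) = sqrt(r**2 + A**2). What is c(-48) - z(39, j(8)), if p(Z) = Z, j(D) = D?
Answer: 9216 + 48*sqrt(73)/73 ≈ 9221.6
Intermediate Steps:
H(r, A) = sqrt(A**2 + r**2)
c(P) = 4*P**2 (c(P) = (P + P)*(P + P) = (2*P)*(2*P) = 4*P**2)
z(v, w) = -48/sqrt(9 + w**2) (z(v, w) = -48/sqrt(3**2 + w**2) = -48/sqrt(9 + w**2))
c(-48) - z(39, j(8)) = 4*(-48)**2 - (-48)/sqrt(9 + 8**2) = 4*2304 - (-48)/sqrt(9 + 64) = 9216 - (-48)/sqrt(73) = 9216 - (-48)*sqrt(73)/73 = 9216 + 48*sqrt(73)/73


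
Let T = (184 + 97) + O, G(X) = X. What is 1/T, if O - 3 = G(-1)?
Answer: 1/283 ≈ 0.0035336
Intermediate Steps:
O = 2 (O = 3 - 1 = 2)
T = 283 (T = (184 + 97) + 2 = 281 + 2 = 283)
1/T = 1/283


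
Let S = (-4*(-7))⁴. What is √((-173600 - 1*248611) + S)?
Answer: √192445 ≈ 438.69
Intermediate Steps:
S = 614656 (S = 28⁴ = 614656)
√((-173600 - 1*248611) + S) = √((-173600 - 1*248611) + 614656) = √((-173600 - 248611) + 614656) = √(-422211 + 614656) = √192445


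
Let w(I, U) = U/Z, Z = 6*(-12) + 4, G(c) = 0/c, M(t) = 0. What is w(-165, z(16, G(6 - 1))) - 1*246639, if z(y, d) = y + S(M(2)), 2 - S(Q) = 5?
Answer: -16771465/68 ≈ -2.4664e+5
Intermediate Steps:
S(Q) = -3 (S(Q) = 2 - 1*5 = 2 - 5 = -3)
G(c) = 0
Z = -68 (Z = -72 + 4 = -68)
z(y, d) = -3 + y (z(y, d) = y - 3 = -3 + y)
w(I, U) = -U/68 (w(I, U) = U/(-68) = U*(-1/68) = -U/68)
w(-165, z(16, G(6 - 1))) - 1*246639 = -(-3 + 16)/68 - 1*246639 = -1/68*13 - 246639 = -13/68 - 246639 = -16771465/68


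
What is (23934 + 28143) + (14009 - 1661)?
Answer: 64425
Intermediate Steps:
(23934 + 28143) + (14009 - 1661) = 52077 + 12348 = 64425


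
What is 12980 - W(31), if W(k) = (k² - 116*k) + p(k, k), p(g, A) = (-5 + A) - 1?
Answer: 15590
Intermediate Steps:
p(g, A) = -6 + A
W(k) = -6 + k² - 115*k (W(k) = (k² - 116*k) + (-6 + k) = -6 + k² - 115*k)
12980 - W(31) = 12980 - (-6 + 31² - 115*31) = 12980 - (-6 + 961 - 3565) = 12980 - 1*(-2610) = 12980 + 2610 = 15590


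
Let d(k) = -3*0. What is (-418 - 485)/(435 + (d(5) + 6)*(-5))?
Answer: -301/135 ≈ -2.2296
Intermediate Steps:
d(k) = 0
(-418 - 485)/(435 + (d(5) + 6)*(-5)) = (-418 - 485)/(435 + (0 + 6)*(-5)) = -903/(435 + 6*(-5)) = -903/(435 - 30) = -903/405 = -903*1/405 = -301/135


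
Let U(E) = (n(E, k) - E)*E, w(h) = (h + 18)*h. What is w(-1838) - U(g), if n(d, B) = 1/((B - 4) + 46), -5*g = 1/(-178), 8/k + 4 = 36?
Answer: 447799508880609/133864900 ≈ 3.3452e+6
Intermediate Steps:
k = ¼ (k = 8/(-4 + 36) = 8/32 = 8*(1/32) = ¼ ≈ 0.25000)
w(h) = h*(18 + h) (w(h) = (18 + h)*h = h*(18 + h))
g = 1/890 (g = -⅕/(-178) = -⅕*(-1/178) = 1/890 ≈ 0.0011236)
n(d, B) = 1/(42 + B) (n(d, B) = 1/((-4 + B) + 46) = 1/(42 + B))
U(E) = E*(4/169 - E) (U(E) = (1/(42 + ¼) - E)*E = (1/(169/4) - E)*E = (4/169 - E)*E = E*(4/169 - E))
w(-1838) - U(g) = -1838*(18 - 1838) - (4 - 169*1/890)/(169*890) = -1838*(-1820) - (4 - 169/890)/(169*890) = 3345160 - 3391/(169*890*890) = 3345160 - 1*3391/133864900 = 3345160 - 3391/133864900 = 447799508880609/133864900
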